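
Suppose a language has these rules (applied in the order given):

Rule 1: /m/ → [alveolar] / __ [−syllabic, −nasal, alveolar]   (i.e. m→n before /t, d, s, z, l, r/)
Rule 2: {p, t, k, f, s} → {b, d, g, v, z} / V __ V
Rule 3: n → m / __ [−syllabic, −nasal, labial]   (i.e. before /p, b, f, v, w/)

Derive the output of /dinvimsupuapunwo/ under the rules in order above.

dimvinsubuabumwo

Rule 1 (nasal place assimilation): /m/ precedes the alveolar consonant /s/, so it assimilates in place to [n]. /dinvimsupuapunwo/ → dinvinsupuapunwo.
Rule 2 (intervocalic voicing): /p/ is a voiceless obstruent between vowels /u/ and /u/, so it voices to [b]. /p/ is a voiceless obstruent between vowels /a/ and /u/, so it voices to [b]. /dinvinsupuapunwo/ → dinvinsubuabunwo.
Rule 3 (nasal place assimilation): /n/ precedes the labial consonant /v/, so it assimilates in place to [m]. /n/ precedes the labial consonant /w/, so it assimilates in place to [m]. /dinvinsubuabunwo/ → dimvinsubuabumwo.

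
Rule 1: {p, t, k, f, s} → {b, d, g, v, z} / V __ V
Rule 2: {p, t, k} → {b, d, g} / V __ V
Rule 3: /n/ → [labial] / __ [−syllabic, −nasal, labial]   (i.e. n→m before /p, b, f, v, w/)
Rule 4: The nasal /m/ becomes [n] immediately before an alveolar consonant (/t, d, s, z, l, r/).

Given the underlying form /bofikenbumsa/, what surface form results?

bovigembunsa

Rule 1 (intervocalic voicing): /f/ is a voiceless obstruent between vowels /o/ and /i/, so it voices to [v]. /k/ is a voiceless obstruent between vowels /i/ and /e/, so it voices to [g]. /bofikenbumsa/ → bovigenbumsa.
Rule 2 (intervocalic voicing): no segment meets the environment; /bovigenbumsa/ is unchanged.
Rule 3 (nasal place assimilation): /n/ precedes the labial consonant /b/, so it assimilates in place to [m]. /bovigenbumsa/ → bovigembumsa.
Rule 4 (nasal place assimilation): /m/ precedes the alveolar consonant /s/, so it assimilates in place to [n]. /bovigembumsa/ → bovigembunsa.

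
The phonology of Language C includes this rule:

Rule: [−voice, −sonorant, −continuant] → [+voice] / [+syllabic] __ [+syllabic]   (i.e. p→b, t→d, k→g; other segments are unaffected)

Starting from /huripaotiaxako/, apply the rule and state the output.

huribaodiaxago

/p/ is a voiceless stop between vowels /i/ and /a/, so it voices to [b].
/t/ is a voiceless stop between vowels /o/ and /i/, so it voices to [d].
/k/ is a voiceless stop between vowels /a/ and /o/, so it voices to [g].
Surface form: [huribaodiaxago].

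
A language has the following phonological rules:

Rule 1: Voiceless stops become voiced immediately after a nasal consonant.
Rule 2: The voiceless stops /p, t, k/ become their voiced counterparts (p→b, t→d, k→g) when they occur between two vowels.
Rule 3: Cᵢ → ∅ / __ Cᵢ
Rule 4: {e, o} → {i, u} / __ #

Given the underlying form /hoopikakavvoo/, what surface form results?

hoobigagavou

Rule 1 (post-nasal voicing): no segment meets the environment; /hoopikakavvoo/ is unchanged.
Rule 2 (intervocalic voicing): /p/ is a voiceless stop between vowels /o/ and /i/, so it voices to [b]. /k/ is a voiceless stop between vowels /i/ and /a/, so it voices to [g]. /k/ is a voiceless stop between vowels /a/ and /a/, so it voices to [g]. /hoopikakavvoo/ → hoobigagavvoo.
Rule 3 (degemination): /vv/ is a geminate; the first /v/ deletes. /hoobigagavvoo/ → hoobigagavoo.
Rule 4 (final vowel raising): /o/ is a mid vowel in word-final position, so it raises to [u]. /hoobigagavoo/ → hoobigagavou.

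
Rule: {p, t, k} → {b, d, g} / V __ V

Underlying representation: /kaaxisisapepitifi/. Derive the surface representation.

kaaxisisabebidifi

/p/ is a voiceless stop between vowels /a/ and /e/, so it voices to [b].
/p/ is a voiceless stop between vowels /e/ and /i/, so it voices to [b].
/t/ is a voiceless stop between vowels /i/ and /i/, so it voices to [d].
Surface form: [kaaxisisabebidifi].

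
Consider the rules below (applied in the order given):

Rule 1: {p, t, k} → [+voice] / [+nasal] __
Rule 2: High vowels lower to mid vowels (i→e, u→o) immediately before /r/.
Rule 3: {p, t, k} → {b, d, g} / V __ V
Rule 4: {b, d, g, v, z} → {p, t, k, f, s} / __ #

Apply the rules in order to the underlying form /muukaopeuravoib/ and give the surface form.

Rule 1 (post-nasal voicing): no segment meets the environment; /muukaopeuravoib/ is unchanged.
Rule 2 (pre-rhotic lowering): /u/ is a high vowel immediately before /r/, so it lowers to [o]. /muukaopeuravoib/ → muukaopeoravoib.
Rule 3 (intervocalic voicing): /k/ is a voiceless stop between vowels /u/ and /a/, so it voices to [g]. /p/ is a voiceless stop between vowels /o/ and /e/, so it voices to [b]. /muukaopeoravoib/ → muugaobeoravoib.
Rule 4 (final devoicing): /b/ is a voiced obstruent in word-final position, so it devoices to [p]. /muugaobeoravoib/ → muugaobeoravoip.

muugaobeoravoip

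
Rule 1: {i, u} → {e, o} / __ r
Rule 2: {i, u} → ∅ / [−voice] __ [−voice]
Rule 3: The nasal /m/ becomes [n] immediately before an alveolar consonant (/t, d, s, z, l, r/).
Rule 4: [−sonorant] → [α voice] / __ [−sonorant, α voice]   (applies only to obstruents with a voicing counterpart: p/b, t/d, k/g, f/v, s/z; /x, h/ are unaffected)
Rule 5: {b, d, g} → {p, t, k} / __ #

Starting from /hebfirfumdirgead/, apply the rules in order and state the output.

hepferfundergeat

Rule 1 (pre-rhotic lowering): /i/ is a high vowel immediately before /r/, so it lowers to [e]. /i/ is a high vowel immediately before /r/, so it lowers to [e]. /hebfirfumdirgead/ → hebferfumdergead.
Rule 2 (high vowel syncope): no segment meets the environment; /hebferfumdergead/ is unchanged.
Rule 3 (nasal place assimilation): /m/ precedes the alveolar consonant /d/, so it assimilates in place to [n]. /hebferfumdergead/ → hebferfundergead.
Rule 4 (regressive voicing assimilation): /b/ precedes the voiceless obstruent /f/, so it devoices to [p] by assimilation. /hebferfundergead/ → hepferfundergead.
Rule 5 (final devoicing): /d/ is a voiced stop in word-final position, so it devoices to [t]. /hepferfundergead/ → hepferfundergeat.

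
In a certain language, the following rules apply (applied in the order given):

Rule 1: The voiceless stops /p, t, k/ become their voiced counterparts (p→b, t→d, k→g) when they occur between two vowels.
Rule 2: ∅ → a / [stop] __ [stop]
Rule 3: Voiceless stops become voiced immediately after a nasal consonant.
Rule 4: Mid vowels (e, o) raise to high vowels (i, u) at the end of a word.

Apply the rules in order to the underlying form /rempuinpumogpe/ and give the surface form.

Rule 1 (intervocalic voicing): no segment meets the environment; /rempuinpumogpe/ is unchanged.
Rule 2 (stop-cluster a-epenthesis): /g/ and /p/ form a stop–stop cluster, so [a] is inserted between them. /rempuinpumogpe/ → rempuinpumogape.
Rule 3 (post-nasal voicing): /p/ is a voiceless stop immediately after the nasal /m/, so it voices to [b]. /p/ is a voiceless stop immediately after the nasal /n/, so it voices to [b]. /rempuinpumogape/ → rembuinbumogape.
Rule 4 (final vowel raising): /e/ is a mid vowel in word-final position, so it raises to [i]. /rembuinbumogape/ → rembuinbumogapi.

rembuinbumogapi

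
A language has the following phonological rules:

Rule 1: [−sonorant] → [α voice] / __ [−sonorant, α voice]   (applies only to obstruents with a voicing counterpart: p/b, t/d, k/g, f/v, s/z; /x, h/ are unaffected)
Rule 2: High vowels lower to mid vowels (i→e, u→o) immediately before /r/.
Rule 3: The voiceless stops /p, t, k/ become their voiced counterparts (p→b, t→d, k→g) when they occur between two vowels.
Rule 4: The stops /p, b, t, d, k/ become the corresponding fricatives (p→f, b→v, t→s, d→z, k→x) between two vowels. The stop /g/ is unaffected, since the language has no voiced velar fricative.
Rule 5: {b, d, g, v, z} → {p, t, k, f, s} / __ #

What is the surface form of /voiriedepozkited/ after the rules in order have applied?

Rule 1 (regressive voicing assimilation): /z/ precedes the voiceless obstruent /k/, so it devoices to [s] by assimilation. /voiriedepozkited/ → voiriedeposkited.
Rule 2 (pre-rhotic lowering): /i/ is a high vowel immediately before /r/, so it lowers to [e]. /voiriedeposkited/ → voeriedeposkited.
Rule 3 (intervocalic voicing): /p/ is a voiceless stop between vowels /e/ and /o/, so it voices to [b]. /t/ is a voiceless stop between vowels /i/ and /e/, so it voices to [d]. /voeriedeposkited/ → voeriedeboskided.
Rule 4 (intervocalic spirantization): /d/ is a stop between vowels /e/ and /e/, so it spirantizes to the fricative [z]. /b/ is a stop between vowels /e/ and /o/, so it spirantizes to the fricative [v]. /d/ is a stop between vowels /i/ and /e/, so it spirantizes to the fricative [z]. /voeriedeboskided/ → voeriezevoskized.
Rule 5 (final devoicing): /d/ is a voiced obstruent in word-final position, so it devoices to [t]. /voeriezevoskized/ → voeriezevoskizet.

voeriezevoskizet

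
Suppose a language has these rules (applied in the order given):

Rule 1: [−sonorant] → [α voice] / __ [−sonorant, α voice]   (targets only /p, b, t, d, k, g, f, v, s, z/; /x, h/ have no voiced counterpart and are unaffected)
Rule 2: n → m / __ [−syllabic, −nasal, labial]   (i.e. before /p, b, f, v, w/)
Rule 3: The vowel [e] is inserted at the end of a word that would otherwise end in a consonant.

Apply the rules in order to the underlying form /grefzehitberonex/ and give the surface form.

grevzehidberonexe

Rule 1 (regressive voicing assimilation): /f/ precedes the voiced obstruent /z/, so it voices to [v] by assimilation. /t/ precedes the voiced obstruent /b/, so it voices to [d] by assimilation. /grefzehitberonex/ → grevzehidberonex.
Rule 2 (nasal place assimilation): no segment meets the environment; /grevzehidberonex/ is unchanged.
Rule 3 (final e-epenthesis): the form ends in the consonant /x/, so [e] is inserted word-finally. /grevzehidberonex/ → grevzehidberonexe.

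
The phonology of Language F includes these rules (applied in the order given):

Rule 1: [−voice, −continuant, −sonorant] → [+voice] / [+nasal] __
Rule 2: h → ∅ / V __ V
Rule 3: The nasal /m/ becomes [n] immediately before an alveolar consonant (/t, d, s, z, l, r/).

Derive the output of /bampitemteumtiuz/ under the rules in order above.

bambitendeundiuz

Rule 1 (post-nasal voicing): /p/ is a voiceless stop immediately after the nasal /m/, so it voices to [b]. /t/ is a voiceless stop immediately after the nasal /m/, so it voices to [d]. /t/ is a voiceless stop immediately after the nasal /m/, so it voices to [d]. /bampitemteumtiuz/ → bambitemdeumdiuz.
Rule 2 (intervocalic h-deletion): no segment meets the environment; /bambitemdeumdiuz/ is unchanged.
Rule 3 (nasal place assimilation): /m/ precedes the alveolar consonant /d/, so it assimilates in place to [n]. /m/ precedes the alveolar consonant /d/, so it assimilates in place to [n]. /bambitemdeumdiuz/ → bambitendeundiuz.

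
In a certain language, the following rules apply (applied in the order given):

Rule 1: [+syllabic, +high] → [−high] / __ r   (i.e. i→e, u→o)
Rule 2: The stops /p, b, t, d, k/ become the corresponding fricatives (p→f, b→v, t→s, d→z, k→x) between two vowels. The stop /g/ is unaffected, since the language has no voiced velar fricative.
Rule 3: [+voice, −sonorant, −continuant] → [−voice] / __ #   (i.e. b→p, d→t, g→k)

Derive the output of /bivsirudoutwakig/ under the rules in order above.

Rule 1 (pre-rhotic lowering): /i/ is a high vowel immediately before /r/, so it lowers to [e]. /bivsirudoutwakig/ → bivserudoutwakig.
Rule 2 (intervocalic spirantization): /d/ is a stop between vowels /u/ and /o/, so it spirantizes to the fricative [z]. /k/ is a stop between vowels /a/ and /i/, so it spirantizes to the fricative [x]. /bivserudoutwakig/ → bivseruzoutwaxig.
Rule 3 (final devoicing): /g/ is a voiced stop in word-final position, so it devoices to [k]. /bivseruzoutwaxig/ → bivseruzoutwaxik.

bivseruzoutwaxik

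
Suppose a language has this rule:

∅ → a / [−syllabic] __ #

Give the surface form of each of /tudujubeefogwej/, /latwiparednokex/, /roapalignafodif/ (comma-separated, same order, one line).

tudujubeefogweja, latwiparednokexa, roapalignafodifa

/tudujubeefogwej/: the form ends in the consonant /j/, so [a] is inserted word-finally. → [tudujubeefogweja].
/latwiparednokex/: the form ends in the consonant /x/, so [a] is inserted word-finally. → [latwiparednokexa].
/roapalignafodif/: the form ends in the consonant /f/, so [a] is inserted word-finally. → [roapalignafodifa].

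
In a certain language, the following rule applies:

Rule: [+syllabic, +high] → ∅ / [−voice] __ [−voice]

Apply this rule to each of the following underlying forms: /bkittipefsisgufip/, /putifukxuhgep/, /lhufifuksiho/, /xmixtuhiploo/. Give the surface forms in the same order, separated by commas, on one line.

bkttpefssgufp, ptfkxhgep, lhffksho, xmixthploo

/bkittipefsisgufip/: /i/ is a high vowel flanked by voiceless consonants /k/ and /t/, so it deletes. /i/ is a high vowel flanked by voiceless consonants /t/ and /p/, so it deletes. /i/ is a high vowel flanked by voiceless consonants /s/ and /s/, so it deletes. /i/ is a high vowel flanked by voiceless consonants /f/ and /p/, so it deletes. → [bkttpefssgufp].
/putifukxuhgep/: /u/ is a high vowel flanked by voiceless consonants /p/ and /t/, so it deletes. /i/ is a high vowel flanked by voiceless consonants /t/ and /f/, so it deletes. /u/ is a high vowel flanked by voiceless consonants /f/ and /k/, so it deletes. /u/ is a high vowel flanked by voiceless consonants /x/ and /h/, so it deletes. → [ptfkxhgep].
/lhufifuksiho/: /u/ is a high vowel flanked by voiceless consonants /h/ and /f/, so it deletes. /i/ is a high vowel flanked by voiceless consonants /f/ and /f/, so it deletes. /u/ is a high vowel flanked by voiceless consonants /f/ and /k/, so it deletes. /i/ is a high vowel flanked by voiceless consonants /s/ and /h/, so it deletes. → [lhffksho].
/xmixtuhiploo/: /u/ is a high vowel flanked by voiceless consonants /t/ and /h/, so it deletes. /i/ is a high vowel flanked by voiceless consonants /h/ and /p/, so it deletes. → [xmixthploo].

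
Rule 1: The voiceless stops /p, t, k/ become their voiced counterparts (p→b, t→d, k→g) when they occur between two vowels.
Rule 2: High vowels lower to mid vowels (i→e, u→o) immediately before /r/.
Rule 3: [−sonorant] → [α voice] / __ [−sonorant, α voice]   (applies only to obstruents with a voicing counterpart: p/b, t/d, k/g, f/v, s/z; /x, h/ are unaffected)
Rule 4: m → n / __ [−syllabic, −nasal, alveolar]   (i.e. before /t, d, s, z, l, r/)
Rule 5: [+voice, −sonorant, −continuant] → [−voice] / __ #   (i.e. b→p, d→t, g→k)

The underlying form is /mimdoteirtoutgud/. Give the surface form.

Rule 1 (intervocalic voicing): /t/ is a voiceless stop between vowels /o/ and /e/, so it voices to [d]. /mimdoteirtoutgud/ → mimdodeirtoutgud.
Rule 2 (pre-rhotic lowering): /i/ is a high vowel immediately before /r/, so it lowers to [e]. /mimdodeirtoutgud/ → mimdodeertoutgud.
Rule 3 (regressive voicing assimilation): /t/ precedes the voiced obstruent /g/, so it voices to [d] by assimilation. /mimdodeertoutgud/ → mimdodeertoudgud.
Rule 4 (nasal place assimilation): /m/ precedes the alveolar consonant /d/, so it assimilates in place to [n]. /mimdodeertoudgud/ → mindodeertoudgud.
Rule 5 (final devoicing): /d/ is a voiced stop in word-final position, so it devoices to [t]. /mindodeertoudgud/ → mindodeertoudgut.

mindodeertoudgut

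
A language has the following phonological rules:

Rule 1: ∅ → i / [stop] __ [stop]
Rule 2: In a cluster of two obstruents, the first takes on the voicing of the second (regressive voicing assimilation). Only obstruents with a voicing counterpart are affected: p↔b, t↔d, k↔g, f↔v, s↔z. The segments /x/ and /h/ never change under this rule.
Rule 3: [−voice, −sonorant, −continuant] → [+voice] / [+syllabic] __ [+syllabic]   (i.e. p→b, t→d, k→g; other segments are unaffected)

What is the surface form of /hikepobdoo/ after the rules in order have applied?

higebobidoo

Rule 1 (stop-cluster i-epenthesis): /b/ and /d/ form a stop–stop cluster, so [i] is inserted between them. /hikepobdoo/ → hikepobidoo.
Rule 2 (regressive voicing assimilation): no segment meets the environment; /hikepobidoo/ is unchanged.
Rule 3 (intervocalic voicing): /k/ is a voiceless stop between vowels /i/ and /e/, so it voices to [g]. /p/ is a voiceless stop between vowels /e/ and /o/, so it voices to [b]. /hikepobidoo/ → higebobidoo.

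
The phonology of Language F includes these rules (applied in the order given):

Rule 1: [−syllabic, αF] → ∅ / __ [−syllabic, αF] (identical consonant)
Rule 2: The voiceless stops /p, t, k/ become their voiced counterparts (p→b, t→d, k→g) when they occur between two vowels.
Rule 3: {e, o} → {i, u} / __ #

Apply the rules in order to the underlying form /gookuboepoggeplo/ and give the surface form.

googuboebogeplu

Rule 1 (degemination): /gg/ is a geminate; the first /g/ deletes. /gookuboepoggeplo/ → gookuboepogeplo.
Rule 2 (intervocalic voicing): /k/ is a voiceless stop between vowels /o/ and /u/, so it voices to [g]. /p/ is a voiceless stop between vowels /e/ and /o/, so it voices to [b]. /gookuboepogeplo/ → googuboebogeplo.
Rule 3 (final vowel raising): /o/ is a mid vowel in word-final position, so it raises to [u]. /googuboebogeplo/ → googuboebogeplu.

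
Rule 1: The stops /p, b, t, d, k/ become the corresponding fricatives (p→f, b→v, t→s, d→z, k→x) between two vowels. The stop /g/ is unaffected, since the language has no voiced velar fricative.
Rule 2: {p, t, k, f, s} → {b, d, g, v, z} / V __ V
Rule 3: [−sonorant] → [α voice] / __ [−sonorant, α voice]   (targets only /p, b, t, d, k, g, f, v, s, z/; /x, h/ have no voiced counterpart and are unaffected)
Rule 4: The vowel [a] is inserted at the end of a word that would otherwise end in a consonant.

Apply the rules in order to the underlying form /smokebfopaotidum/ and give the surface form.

smoxepfovaozizuma

Rule 1 (intervocalic spirantization): /k/ is a stop between vowels /o/ and /e/, so it spirantizes to the fricative [x]. /p/ is a stop between vowels /o/ and /a/, so it spirantizes to the fricative [f]. /t/ is a stop between vowels /o/ and /i/, so it spirantizes to the fricative [s]. /d/ is a stop between vowels /i/ and /u/, so it spirantizes to the fricative [z]. /smokebfopaotidum/ → smoxebfofaosizum.
Rule 2 (intervocalic voicing): /f/ is a voiceless obstruent between vowels /o/ and /a/, so it voices to [v]. /s/ is a voiceless obstruent between vowels /o/ and /i/, so it voices to [z]. /smoxebfofaosizum/ → smoxebfovaozizum.
Rule 3 (regressive voicing assimilation): /b/ precedes the voiceless obstruent /f/, so it devoices to [p] by assimilation. /smoxebfovaozizum/ → smoxepfovaozizum.
Rule 4 (final a-epenthesis): the form ends in the consonant /m/, so [a] is inserted word-finally. /smoxepfovaozizum/ → smoxepfovaozizuma.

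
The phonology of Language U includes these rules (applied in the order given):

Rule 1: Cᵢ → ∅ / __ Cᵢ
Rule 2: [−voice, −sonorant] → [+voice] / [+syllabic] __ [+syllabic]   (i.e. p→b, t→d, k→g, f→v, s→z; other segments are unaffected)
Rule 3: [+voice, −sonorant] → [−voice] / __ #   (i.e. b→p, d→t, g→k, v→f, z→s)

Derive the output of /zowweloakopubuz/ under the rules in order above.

zoweloagobubus

Rule 1 (degemination): /ww/ is a geminate; the first /w/ deletes. /zowweloakopubuz/ → zoweloakopubuz.
Rule 2 (intervocalic voicing): /k/ is a voiceless obstruent between vowels /a/ and /o/, so it voices to [g]. /p/ is a voiceless obstruent between vowels /o/ and /u/, so it voices to [b]. /zoweloakopubuz/ → zoweloagobubuz.
Rule 3 (final devoicing): /z/ is a voiced obstruent in word-final position, so it devoices to [s]. /zoweloagobubuz/ → zoweloagobubus.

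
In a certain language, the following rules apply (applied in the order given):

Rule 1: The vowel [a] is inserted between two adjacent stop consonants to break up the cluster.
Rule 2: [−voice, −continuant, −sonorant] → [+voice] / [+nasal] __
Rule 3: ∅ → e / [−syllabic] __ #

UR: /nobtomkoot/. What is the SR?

Rule 1 (stop-cluster a-epenthesis): /b/ and /t/ form a stop–stop cluster, so [a] is inserted between them. /nobtomkoot/ → nobatomkoot.
Rule 2 (post-nasal voicing): /k/ is a voiceless stop immediately after the nasal /m/, so it voices to [g]. /nobatomkoot/ → nobatomgoot.
Rule 3 (final e-epenthesis): the form ends in the consonant /t/, so [e] is inserted word-finally. /nobatomgoot/ → nobatomgoote.

nobatomgoote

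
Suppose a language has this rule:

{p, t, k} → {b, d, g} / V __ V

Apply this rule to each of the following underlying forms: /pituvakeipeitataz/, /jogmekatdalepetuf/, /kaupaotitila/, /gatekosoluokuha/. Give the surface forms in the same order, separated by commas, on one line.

piduvageibeidadaz, jogmegatdalebeduf, kaubaodidila, gadegosoluoguha

/pituvakeipeitataz/: /t/ is a voiceless stop between vowels /i/ and /u/, so it voices to [d]. /k/ is a voiceless stop between vowels /a/ and /e/, so it voices to [g]. /p/ is a voiceless stop between vowels /i/ and /e/, so it voices to [b]. /t/ is a voiceless stop between vowels /i/ and /a/, so it voices to [d]. /t/ is a voiceless stop between vowels /a/ and /a/, so it voices to [d]. → [piduvageibeidadaz].
/jogmekatdalepetuf/: /k/ is a voiceless stop between vowels /e/ and /a/, so it voices to [g]. /p/ is a voiceless stop between vowels /e/ and /e/, so it voices to [b]. /t/ is a voiceless stop between vowels /e/ and /u/, so it voices to [d]. → [jogmegatdalebeduf].
/kaupaotitila/: /p/ is a voiceless stop between vowels /u/ and /a/, so it voices to [b]. /t/ is a voiceless stop between vowels /o/ and /i/, so it voices to [d]. /t/ is a voiceless stop between vowels /i/ and /i/, so it voices to [d]. → [kaubaodidila].
/gatekosoluokuha/: /t/ is a voiceless stop between vowels /a/ and /e/, so it voices to [d]. /k/ is a voiceless stop between vowels /e/ and /o/, so it voices to [g]. /k/ is a voiceless stop between vowels /o/ and /u/, so it voices to [g]. → [gadegosoluoguha].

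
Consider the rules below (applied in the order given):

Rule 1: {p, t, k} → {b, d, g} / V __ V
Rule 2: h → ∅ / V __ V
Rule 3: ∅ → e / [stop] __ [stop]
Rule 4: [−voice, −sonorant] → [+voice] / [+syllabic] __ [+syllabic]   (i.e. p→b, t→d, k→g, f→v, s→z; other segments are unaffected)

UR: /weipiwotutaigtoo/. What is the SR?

weibiwodudaigedoo

Rule 1 (intervocalic voicing): /p/ is a voiceless stop between vowels /i/ and /i/, so it voices to [b]. /t/ is a voiceless stop between vowels /o/ and /u/, so it voices to [d]. /t/ is a voiceless stop between vowels /u/ and /a/, so it voices to [d]. /weipiwotutaigtoo/ → weibiwodudaigtoo.
Rule 2 (intervocalic h-deletion): no segment meets the environment; /weibiwodudaigtoo/ is unchanged.
Rule 3 (stop-cluster e-epenthesis): /g/ and /t/ form a stop–stop cluster, so [e] is inserted between them. /weibiwodudaigtoo/ → weibiwodudaigetoo.
Rule 4 (intervocalic voicing): /t/ is a voiceless obstruent between vowels /e/ and /o/, so it voices to [d]. /weibiwodudaigetoo/ → weibiwodudaigedoo.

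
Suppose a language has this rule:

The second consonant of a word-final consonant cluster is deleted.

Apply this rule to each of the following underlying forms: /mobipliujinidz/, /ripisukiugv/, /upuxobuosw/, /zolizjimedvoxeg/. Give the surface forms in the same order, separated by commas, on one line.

/mobipliujinidz/: /z/ is the second consonant of a word-final cluster /dz/, so it deletes. → [mobipliujinid].
/ripisukiugv/: /v/ is the second consonant of a word-final cluster /gv/, so it deletes. → [ripisukiug].
/upuxobuosw/: /w/ is the second consonant of a word-final cluster /sw/, so it deletes. → [upuxobuos].
/zolizjimedvoxeg/: the rule's environment is not met; surfaces unchanged as [zolizjimedvoxeg].

mobipliujinid, ripisukiug, upuxobuos, zolizjimedvoxeg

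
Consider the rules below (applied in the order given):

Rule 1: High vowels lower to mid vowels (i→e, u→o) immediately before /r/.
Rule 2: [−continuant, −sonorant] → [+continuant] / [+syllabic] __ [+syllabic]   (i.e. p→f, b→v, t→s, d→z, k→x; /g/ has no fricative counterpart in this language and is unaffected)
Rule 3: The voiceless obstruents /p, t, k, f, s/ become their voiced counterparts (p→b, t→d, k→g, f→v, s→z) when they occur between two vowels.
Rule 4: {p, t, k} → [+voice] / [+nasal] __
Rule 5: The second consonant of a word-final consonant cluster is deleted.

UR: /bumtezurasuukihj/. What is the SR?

bumdezorazuuxih

Rule 1 (pre-rhotic lowering): /u/ is a high vowel immediately before /r/, so it lowers to [o]. /bumtezurasuukihj/ → bumtezorasuukihj.
Rule 2 (intervocalic spirantization): /k/ is a stop between vowels /u/ and /i/, so it spirantizes to the fricative [x]. /bumtezorasuukihj/ → bumtezorasuuxihj.
Rule 3 (intervocalic voicing): /s/ is a voiceless obstruent between vowels /a/ and /u/, so it voices to [z]. /bumtezorasuuxihj/ → bumtezorazuuxihj.
Rule 4 (post-nasal voicing): /t/ is a voiceless stop immediately after the nasal /m/, so it voices to [d]. /bumtezorazuuxihj/ → bumdezorazuuxihj.
Rule 5 (final cluster simplification): /j/ is the second consonant of a word-final cluster /hj/, so it deletes. /bumdezorazuuxihj/ → bumdezorazuuxih.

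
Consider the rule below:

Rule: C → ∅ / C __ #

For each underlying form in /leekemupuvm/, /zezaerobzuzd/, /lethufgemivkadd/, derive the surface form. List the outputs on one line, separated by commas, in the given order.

leekemupuv, zezaerobzuz, lethufgemivkad

/leekemupuvm/: /m/ is the second consonant of a word-final cluster /vm/, so it deletes. → [leekemupuv].
/zezaerobzuzd/: /d/ is the second consonant of a word-final cluster /zd/, so it deletes. → [zezaerobzuz].
/lethufgemivkadd/: /d/ is the second consonant of a word-final cluster /dd/, so it deletes. → [lethufgemivkad].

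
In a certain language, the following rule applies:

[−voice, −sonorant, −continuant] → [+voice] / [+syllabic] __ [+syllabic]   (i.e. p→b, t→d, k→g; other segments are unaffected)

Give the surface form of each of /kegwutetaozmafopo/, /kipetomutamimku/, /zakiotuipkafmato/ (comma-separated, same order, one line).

kegwudedaozmafobo, kibedomudamimku, zagioduipkafmado

/kegwutetaozmafopo/: /t/ is a voiceless stop between vowels /u/ and /e/, so it voices to [d]. /t/ is a voiceless stop between vowels /e/ and /a/, so it voices to [d]. /p/ is a voiceless stop between vowels /o/ and /o/, so it voices to [b]. → [kegwudedaozmafobo].
/kipetomutamimku/: /p/ is a voiceless stop between vowels /i/ and /e/, so it voices to [b]. /t/ is a voiceless stop between vowels /e/ and /o/, so it voices to [d]. /t/ is a voiceless stop between vowels /u/ and /a/, so it voices to [d]. → [kibedomudamimku].
/zakiotuipkafmato/: /k/ is a voiceless stop between vowels /a/ and /i/, so it voices to [g]. /t/ is a voiceless stop between vowels /o/ and /u/, so it voices to [d]. /t/ is a voiceless stop between vowels /a/ and /o/, so it voices to [d]. → [zagioduipkafmado].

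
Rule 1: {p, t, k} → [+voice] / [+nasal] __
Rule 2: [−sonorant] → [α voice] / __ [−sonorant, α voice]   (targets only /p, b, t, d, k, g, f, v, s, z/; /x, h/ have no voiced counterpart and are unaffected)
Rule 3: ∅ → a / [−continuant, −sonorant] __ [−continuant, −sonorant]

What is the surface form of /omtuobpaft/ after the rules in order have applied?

omduopapaft

Rule 1 (post-nasal voicing): /t/ is a voiceless stop immediately after the nasal /m/, so it voices to [d]. /omtuobpaft/ → omduobpaft.
Rule 2 (regressive voicing assimilation): /b/ precedes the voiceless obstruent /p/, so it devoices to [p] by assimilation. /omduobpaft/ → omduoppaft.
Rule 3 (stop-cluster a-epenthesis): /p/ and /p/ form a stop–stop cluster, so [a] is inserted between them. /omduoppaft/ → omduopapaft.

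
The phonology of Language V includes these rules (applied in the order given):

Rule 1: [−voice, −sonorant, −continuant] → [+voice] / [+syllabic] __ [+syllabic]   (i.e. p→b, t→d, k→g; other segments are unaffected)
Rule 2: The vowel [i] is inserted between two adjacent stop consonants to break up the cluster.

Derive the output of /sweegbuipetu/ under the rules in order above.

Rule 1 (intervocalic voicing): /p/ is a voiceless stop between vowels /i/ and /e/, so it voices to [b]. /t/ is a voiceless stop between vowels /e/ and /u/, so it voices to [d]. /sweegbuipetu/ → sweegbuibedu.
Rule 2 (stop-cluster i-epenthesis): /g/ and /b/ form a stop–stop cluster, so [i] is inserted between them. /sweegbuibedu/ → sweegibuibedu.

sweegibuibedu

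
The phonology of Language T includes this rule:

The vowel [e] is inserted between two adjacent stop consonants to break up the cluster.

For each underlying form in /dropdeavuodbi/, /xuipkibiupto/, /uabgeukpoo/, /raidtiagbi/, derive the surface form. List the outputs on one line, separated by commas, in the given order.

/dropdeavuodbi/: /p/ and /d/ form a stop–stop cluster, so [e] is inserted between them. /d/ and /b/ form a stop–stop cluster, so [e] is inserted between them. → [dropedeavuodebi].
/xuipkibiupto/: /p/ and /k/ form a stop–stop cluster, so [e] is inserted between them. /p/ and /t/ form a stop–stop cluster, so [e] is inserted between them. → [xuipekibiupeto].
/uabgeukpoo/: /b/ and /g/ form a stop–stop cluster, so [e] is inserted between them. /k/ and /p/ form a stop–stop cluster, so [e] is inserted between them. → [uabegeukepoo].
/raidtiagbi/: /d/ and /t/ form a stop–stop cluster, so [e] is inserted between them. /g/ and /b/ form a stop–stop cluster, so [e] is inserted between them. → [raidetiagebi].

dropedeavuodebi, xuipekibiupeto, uabegeukepoo, raidetiagebi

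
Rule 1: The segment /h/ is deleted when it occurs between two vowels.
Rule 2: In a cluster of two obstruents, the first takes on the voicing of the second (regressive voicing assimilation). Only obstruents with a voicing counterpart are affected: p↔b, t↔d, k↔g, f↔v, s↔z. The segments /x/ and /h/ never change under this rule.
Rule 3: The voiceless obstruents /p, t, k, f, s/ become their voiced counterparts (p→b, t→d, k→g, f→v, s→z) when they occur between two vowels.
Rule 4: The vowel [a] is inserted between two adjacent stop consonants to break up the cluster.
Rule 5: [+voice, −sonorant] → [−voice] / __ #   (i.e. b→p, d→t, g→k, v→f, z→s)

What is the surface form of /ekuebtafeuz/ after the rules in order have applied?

Rule 1 (intervocalic h-deletion): no segment meets the environment; /ekuebtafeuz/ is unchanged.
Rule 2 (regressive voicing assimilation): /b/ precedes the voiceless obstruent /t/, so it devoices to [p] by assimilation. /ekuebtafeuz/ → ekueptafeuz.
Rule 3 (intervocalic voicing): /k/ is a voiceless obstruent between vowels /e/ and /u/, so it voices to [g]. /f/ is a voiceless obstruent between vowels /a/ and /e/, so it voices to [v]. /ekueptafeuz/ → egueptaveuz.
Rule 4 (stop-cluster a-epenthesis): /p/ and /t/ form a stop–stop cluster, so [a] is inserted between them. /egueptaveuz/ → eguepataveuz.
Rule 5 (final devoicing): /z/ is a voiced obstruent in word-final position, so it devoices to [s]. /eguepataveuz/ → eguepataveus.

eguepataveus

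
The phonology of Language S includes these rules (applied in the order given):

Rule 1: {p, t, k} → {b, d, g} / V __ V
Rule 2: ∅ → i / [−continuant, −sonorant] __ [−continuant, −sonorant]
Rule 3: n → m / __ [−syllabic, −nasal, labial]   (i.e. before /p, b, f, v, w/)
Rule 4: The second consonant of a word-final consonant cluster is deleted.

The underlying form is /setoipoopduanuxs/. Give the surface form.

sedoiboopiduanux

Rule 1 (intervocalic voicing): /t/ is a voiceless stop between vowels /e/ and /o/, so it voices to [d]. /p/ is a voiceless stop between vowels /i/ and /o/, so it voices to [b]. /setoipoopduanuxs/ → sedoiboopduanuxs.
Rule 2 (stop-cluster i-epenthesis): /p/ and /d/ form a stop–stop cluster, so [i] is inserted between them. /sedoiboopduanuxs/ → sedoiboopiduanuxs.
Rule 3 (nasal place assimilation): no segment meets the environment; /sedoiboopiduanuxs/ is unchanged.
Rule 4 (final cluster simplification): /s/ is the second consonant of a word-final cluster /xs/, so it deletes. /sedoiboopiduanuxs/ → sedoiboopiduanux.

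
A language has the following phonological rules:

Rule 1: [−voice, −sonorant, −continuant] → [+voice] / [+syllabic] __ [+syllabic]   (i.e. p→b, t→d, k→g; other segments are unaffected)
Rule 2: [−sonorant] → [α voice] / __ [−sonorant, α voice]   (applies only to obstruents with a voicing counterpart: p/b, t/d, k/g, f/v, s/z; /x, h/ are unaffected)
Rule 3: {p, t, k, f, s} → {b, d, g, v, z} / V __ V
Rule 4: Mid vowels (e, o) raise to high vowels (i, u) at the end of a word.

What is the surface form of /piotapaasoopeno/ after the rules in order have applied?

piodabaazoobenu

Rule 1 (intervocalic voicing): /t/ is a voiceless stop between vowels /o/ and /a/, so it voices to [d]. /p/ is a voiceless stop between vowels /a/ and /a/, so it voices to [b]. /p/ is a voiceless stop between vowels /o/ and /e/, so it voices to [b]. /piotapaasoopeno/ → piodabaasoobeno.
Rule 2 (regressive voicing assimilation): no segment meets the environment; /piodabaasoobeno/ is unchanged.
Rule 3 (intervocalic voicing): /s/ is a voiceless obstruent between vowels /a/ and /o/, so it voices to [z]. /piodabaasoobeno/ → piodabaazoobeno.
Rule 4 (final vowel raising): /o/ is a mid vowel in word-final position, so it raises to [u]. /piodabaazoobeno/ → piodabaazoobenu.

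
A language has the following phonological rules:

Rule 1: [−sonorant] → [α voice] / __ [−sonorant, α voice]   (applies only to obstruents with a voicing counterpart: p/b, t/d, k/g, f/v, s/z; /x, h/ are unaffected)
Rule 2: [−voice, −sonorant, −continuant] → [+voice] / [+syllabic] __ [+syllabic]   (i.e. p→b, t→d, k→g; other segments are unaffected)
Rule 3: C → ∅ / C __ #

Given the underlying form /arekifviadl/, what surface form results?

aregivviad

Rule 1 (regressive voicing assimilation): /f/ precedes the voiced obstruent /v/, so it voices to [v] by assimilation. /arekifviadl/ → arekivviadl.
Rule 2 (intervocalic voicing): /k/ is a voiceless stop between vowels /e/ and /i/, so it voices to [g]. /arekivviadl/ → aregivviadl.
Rule 3 (final cluster simplification): /l/ is the second consonant of a word-final cluster /dl/, so it deletes. /aregivviadl/ → aregivviad.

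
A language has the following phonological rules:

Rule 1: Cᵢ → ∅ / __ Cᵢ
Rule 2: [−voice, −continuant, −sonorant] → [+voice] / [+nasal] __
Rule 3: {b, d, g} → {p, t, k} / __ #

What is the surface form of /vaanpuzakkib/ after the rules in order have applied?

vaanbuzakip

Rule 1 (degemination): /kk/ is a geminate; the first /k/ deletes. /vaanpuzakkib/ → vaanpuzakib.
Rule 2 (post-nasal voicing): /p/ is a voiceless stop immediately after the nasal /n/, so it voices to [b]. /vaanpuzakib/ → vaanbuzakib.
Rule 3 (final devoicing): /b/ is a voiced stop in word-final position, so it devoices to [p]. /vaanbuzakib/ → vaanbuzakip.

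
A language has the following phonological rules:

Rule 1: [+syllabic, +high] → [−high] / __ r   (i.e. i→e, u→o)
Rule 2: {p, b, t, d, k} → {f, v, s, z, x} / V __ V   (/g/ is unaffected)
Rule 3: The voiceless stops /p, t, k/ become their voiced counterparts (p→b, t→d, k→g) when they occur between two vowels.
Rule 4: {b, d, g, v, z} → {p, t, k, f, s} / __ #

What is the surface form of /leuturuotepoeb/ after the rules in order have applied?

Rule 1 (pre-rhotic lowering): /u/ is a high vowel immediately before /r/, so it lowers to [o]. /leuturuotepoeb/ → leutoruotepoeb.
Rule 2 (intervocalic spirantization): /t/ is a stop between vowels /u/ and /o/, so it spirantizes to the fricative [s]. /t/ is a stop between vowels /o/ and /e/, so it spirantizes to the fricative [s]. /p/ is a stop between vowels /e/ and /o/, so it spirantizes to the fricative [f]. /leutoruotepoeb/ → leusoruosefoeb.
Rule 3 (intervocalic voicing): no segment meets the environment; /leusoruosefoeb/ is unchanged.
Rule 4 (final devoicing): /b/ is a voiced obstruent in word-final position, so it devoices to [p]. /leusoruosefoeb/ → leusoruosefoep.

leusoruosefoep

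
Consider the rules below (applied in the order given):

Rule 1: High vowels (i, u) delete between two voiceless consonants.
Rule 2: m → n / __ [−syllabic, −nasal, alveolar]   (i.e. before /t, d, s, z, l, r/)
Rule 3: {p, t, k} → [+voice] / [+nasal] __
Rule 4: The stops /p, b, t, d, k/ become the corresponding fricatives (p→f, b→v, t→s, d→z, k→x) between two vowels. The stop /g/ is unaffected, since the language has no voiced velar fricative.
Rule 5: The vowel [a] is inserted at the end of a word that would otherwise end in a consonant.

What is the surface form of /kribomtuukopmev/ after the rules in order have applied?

Rule 1 (high vowel syncope): no segment meets the environment; /kribomtuukopmev/ is unchanged.
Rule 2 (nasal place assimilation): /m/ precedes the alveolar consonant /t/, so it assimilates in place to [n]. /kribomtuukopmev/ → kribontuukopmev.
Rule 3 (post-nasal voicing): /t/ is a voiceless stop immediately after the nasal /n/, so it voices to [d]. /kribontuukopmev/ → kribonduukopmev.
Rule 4 (intervocalic spirantization): /b/ is a stop between vowels /i/ and /o/, so it spirantizes to the fricative [v]. /k/ is a stop between vowels /u/ and /o/, so it spirantizes to the fricative [x]. /kribonduukopmev/ → krivonduuxopmev.
Rule 5 (final a-epenthesis): the form ends in the consonant /v/, so [a] is inserted word-finally. /krivonduuxopmev/ → krivonduuxopmeva.

krivonduuxopmeva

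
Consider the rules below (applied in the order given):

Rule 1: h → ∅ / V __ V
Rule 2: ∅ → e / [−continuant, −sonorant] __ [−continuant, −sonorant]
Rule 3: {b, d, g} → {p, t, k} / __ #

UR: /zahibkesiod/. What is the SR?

zaibekesiot

Rule 1 (intervocalic h-deletion): /h/ occurs between vowels /a/ and /i/, so it deletes. /zahibkesiod/ → zaibkesiod.
Rule 2 (stop-cluster e-epenthesis): /b/ and /k/ form a stop–stop cluster, so [e] is inserted between them. /zaibkesiod/ → zaibekesiod.
Rule 3 (final devoicing): /d/ is a voiced stop in word-final position, so it devoices to [t]. /zaibekesiod/ → zaibekesiot.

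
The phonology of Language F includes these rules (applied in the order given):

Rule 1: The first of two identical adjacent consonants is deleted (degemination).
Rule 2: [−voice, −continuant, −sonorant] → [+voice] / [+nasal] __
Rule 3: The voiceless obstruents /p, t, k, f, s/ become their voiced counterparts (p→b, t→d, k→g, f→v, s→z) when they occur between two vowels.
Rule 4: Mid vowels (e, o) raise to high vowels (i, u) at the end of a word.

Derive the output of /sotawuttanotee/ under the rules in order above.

sodawudanodei

Rule 1 (degemination): /tt/ is a geminate; the first /t/ deletes. /sotawuttanotee/ → sotawutanotee.
Rule 2 (post-nasal voicing): no segment meets the environment; /sotawutanotee/ is unchanged.
Rule 3 (intervocalic voicing): /t/ is a voiceless obstruent between vowels /o/ and /a/, so it voices to [d]. /t/ is a voiceless obstruent between vowels /u/ and /a/, so it voices to [d]. /t/ is a voiceless obstruent between vowels /o/ and /e/, so it voices to [d]. /sotawutanotee/ → sodawudanodee.
Rule 4 (final vowel raising): /e/ is a mid vowel in word-final position, so it raises to [i]. /sodawudanodee/ → sodawudanodei.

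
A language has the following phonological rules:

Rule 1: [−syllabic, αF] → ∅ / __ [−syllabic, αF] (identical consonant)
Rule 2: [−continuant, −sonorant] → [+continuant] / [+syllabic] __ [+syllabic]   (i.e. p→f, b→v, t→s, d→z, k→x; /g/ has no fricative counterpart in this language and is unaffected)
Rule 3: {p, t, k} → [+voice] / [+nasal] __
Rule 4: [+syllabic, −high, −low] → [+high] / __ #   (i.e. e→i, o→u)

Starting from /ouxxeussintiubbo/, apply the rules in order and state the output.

ouxeusindiuvu

Rule 1 (degemination): /xx/ is a geminate; the first /x/ deletes. /ss/ is a geminate; the first /s/ deletes. /bb/ is a geminate; the first /b/ deletes. /ouxxeussintiubbo/ → ouxeusintiubo.
Rule 2 (intervocalic spirantization): /b/ is a stop between vowels /u/ and /o/, so it spirantizes to the fricative [v]. /ouxeusintiubo/ → ouxeusintiuvo.
Rule 3 (post-nasal voicing): /t/ is a voiceless stop immediately after the nasal /n/, so it voices to [d]. /ouxeusintiuvo/ → ouxeusindiuvo.
Rule 4 (final vowel raising): /o/ is a mid vowel in word-final position, so it raises to [u]. /ouxeusindiuvo/ → ouxeusindiuvu.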